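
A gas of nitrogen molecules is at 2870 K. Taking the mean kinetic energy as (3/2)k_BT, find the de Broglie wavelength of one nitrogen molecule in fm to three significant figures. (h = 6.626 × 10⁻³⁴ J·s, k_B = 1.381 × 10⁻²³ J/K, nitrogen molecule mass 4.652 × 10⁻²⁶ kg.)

KE = (3/2)k_BT = 1.5 × 1.381 × 10⁻²³ × 2870 = 5.945 × 10⁻²⁰ J.
p = √(2mKE) = √(2 × 4.652 × 10⁻²⁶ × 5.945 × 10⁻²⁰) = 7.437 × 10⁻²³ kg·m/s.
λ = h/p = 8.91 × 10⁻¹² m = 8910 fm.

λ = 8910 fm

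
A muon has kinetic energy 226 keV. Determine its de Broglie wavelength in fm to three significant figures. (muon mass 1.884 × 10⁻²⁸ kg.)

KE = 226 keV = 3.621 × 10⁻¹⁴ J.
p = √(2mKE) = √(2 × 1.884 × 10⁻²⁸ × 3.621 × 10⁻¹⁴) = 3.694 × 10⁻²¹ kg·m/s.
λ = h/p = 6.626 × 10⁻³⁴ / 3.694 × 10⁻²¹ = 1.79 × 10⁻¹³ m = 179 fm.

λ = 179 fm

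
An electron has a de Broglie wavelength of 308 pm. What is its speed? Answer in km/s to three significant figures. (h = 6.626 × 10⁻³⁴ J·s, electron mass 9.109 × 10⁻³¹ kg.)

v = 2360 km/s

p = h/λ = 6.626 × 10⁻³⁴ / 3.080 × 10⁻¹⁰ = 2.151 × 10⁻²⁴ kg·m/s.
v = p/m = 2.151 × 10⁻²⁴ / 9.109 × 10⁻³¹ = 2.36 × 10⁶ m/s = 2360 km/s.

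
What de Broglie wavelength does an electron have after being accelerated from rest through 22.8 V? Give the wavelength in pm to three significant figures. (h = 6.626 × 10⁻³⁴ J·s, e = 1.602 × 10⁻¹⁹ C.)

λ = 257 pm

KE = eV = 1.602 × 10⁻¹⁹ × 22.80 = 3.653 × 10⁻¹⁸ J.
p = √(2mKE) = √(2 × 9.109 × 10⁻³¹ × 3.653 × 10⁻¹⁸) = 2.580 × 10⁻²⁴ kg·m/s.
λ = h/p = 6.626 × 10⁻³⁴ / 2.580 × 10⁻²⁴ = 2.57 × 10⁻¹⁰ m = 257 pm.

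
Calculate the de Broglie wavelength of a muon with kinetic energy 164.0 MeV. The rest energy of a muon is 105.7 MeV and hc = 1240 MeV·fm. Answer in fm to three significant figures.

Total energy E = KE + m₀c² = 164.0 + 105.7 = 269.7 MeV.
(pc)² = E² − (m₀c²)² = (269.7)² − (105.7)² = 6.157 × 10⁴ MeV², so pc = 248.1 MeV.
λ = hc/(pc) = 1240 MeV·fm / 248.1 MeV = 5.00 fm.

λ = 5.00 fm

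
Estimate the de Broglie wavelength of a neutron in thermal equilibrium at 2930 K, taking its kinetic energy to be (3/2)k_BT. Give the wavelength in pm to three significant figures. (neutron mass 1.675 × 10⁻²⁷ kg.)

λ = 46.5 pm

KE = (3/2)k_BT = 1.5 × 1.381 × 10⁻²³ × 2930 = 6.069 × 10⁻²⁰ J.
p = √(2mKE) = √(2 × 1.675 × 10⁻²⁷ × 6.069 × 10⁻²⁰) = 1.426 × 10⁻²³ kg·m/s.
λ = h/p = 4.65 × 10⁻¹¹ m = 46.5 pm.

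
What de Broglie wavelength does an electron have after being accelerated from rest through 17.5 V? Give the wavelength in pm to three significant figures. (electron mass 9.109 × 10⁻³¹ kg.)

λ = 293 pm

KE = eV = 1.602 × 10⁻¹⁹ × 17.50 = 2.804 × 10⁻¹⁸ J.
p = √(2mKE) = √(2 × 9.109 × 10⁻³¹ × 2.804 × 10⁻¹⁸) = 2.260 × 10⁻²⁴ kg·m/s.
λ = h/p = 6.626 × 10⁻³⁴ / 2.260 × 10⁻²⁴ = 2.93 × 10⁻¹⁰ m = 293 pm.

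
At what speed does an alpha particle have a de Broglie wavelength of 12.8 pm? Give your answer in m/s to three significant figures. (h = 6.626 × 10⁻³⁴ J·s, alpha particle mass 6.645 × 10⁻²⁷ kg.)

p = h/λ = 6.626 × 10⁻³⁴ / 1.280 × 10⁻¹¹ = 5.177 × 10⁻²³ kg·m/s.
v = p/m = 5.177 × 10⁻²³ / 6.645 × 10⁻²⁷ = 7.79 × 10³ m/s = 7790 m/s.

v = 7790 m/s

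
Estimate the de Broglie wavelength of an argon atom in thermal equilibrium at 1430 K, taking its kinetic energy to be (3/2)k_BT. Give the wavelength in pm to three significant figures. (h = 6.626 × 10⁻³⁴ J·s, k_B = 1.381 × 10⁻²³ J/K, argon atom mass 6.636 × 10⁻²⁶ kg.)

KE = (3/2)k_BT = 1.5 × 1.381 × 10⁻²³ × 1430 = 2.962 × 10⁻²⁰ J.
p = √(2mKE) = √(2 × 6.636 × 10⁻²⁶ × 2.962 × 10⁻²⁰) = 6.270 × 10⁻²³ kg·m/s.
λ = h/p = 1.06 × 10⁻¹¹ m = 10.6 pm.

λ = 10.6 pm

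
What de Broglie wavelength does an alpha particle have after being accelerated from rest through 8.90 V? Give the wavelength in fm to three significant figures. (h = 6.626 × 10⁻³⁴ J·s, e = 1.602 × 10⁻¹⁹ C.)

λ = 3400 fm

KE = 2eV = 2 × 1.602 × 10⁻¹⁹ × 8.900 = 2.852 × 10⁻¹⁸ J.
p = √(2mKE) = √(2 × 6.645 × 10⁻²⁷ × 2.852 × 10⁻¹⁸) = 1.947 × 10⁻²² kg·m/s.
λ = h/p = 6.626 × 10⁻³⁴ / 1.947 × 10⁻²² = 3.40 × 10⁻¹² m = 3400 fm.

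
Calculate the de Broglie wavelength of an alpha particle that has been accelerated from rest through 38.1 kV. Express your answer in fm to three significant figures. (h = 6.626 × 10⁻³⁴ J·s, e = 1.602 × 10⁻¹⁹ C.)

KE = 2eV = 2 × 1.602 × 10⁻¹⁹ × 3.810 × 10⁴ = 1.221 × 10⁻¹⁴ J.
p = √(2mKE) = √(2 × 6.645 × 10⁻²⁷ × 1.221 × 10⁻¹⁴) = 1.274 × 10⁻²⁰ kg·m/s.
λ = h/p = 6.626 × 10⁻³⁴ / 1.274 × 10⁻²⁰ = 5.20 × 10⁻¹⁴ m = 52.0 fm.

λ = 52.0 fm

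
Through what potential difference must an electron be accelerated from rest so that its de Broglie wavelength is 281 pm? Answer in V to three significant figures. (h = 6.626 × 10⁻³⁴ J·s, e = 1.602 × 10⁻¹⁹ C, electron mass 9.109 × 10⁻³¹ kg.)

p = h/λ = 6.626 × 10⁻³⁴ / 2.810 × 10⁻¹⁰ = 2.358 × 10⁻²⁴ kg·m/s.
KE = p²/(2m) = 3.052 × 10⁻¹⁸ J.
V = KE/e = 3.052 × 10⁻¹⁸ / (1.602 × 10⁻¹⁹) = 19.1 V.

V = 19.1 V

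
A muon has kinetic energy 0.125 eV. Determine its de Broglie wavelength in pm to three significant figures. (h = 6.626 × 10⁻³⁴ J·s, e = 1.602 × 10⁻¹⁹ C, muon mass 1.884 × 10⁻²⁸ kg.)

λ = 241 pm

KE = 0.125 eV = 2.003 × 10⁻²⁰ J.
p = √(2mKE) = √(2 × 1.884 × 10⁻²⁸ × 2.003 × 10⁻²⁰) = 2.747 × 10⁻²⁴ kg·m/s.
λ = h/p = 6.626 × 10⁻³⁴ / 2.747 × 10⁻²⁴ = 2.41 × 10⁻¹⁰ m = 241 pm.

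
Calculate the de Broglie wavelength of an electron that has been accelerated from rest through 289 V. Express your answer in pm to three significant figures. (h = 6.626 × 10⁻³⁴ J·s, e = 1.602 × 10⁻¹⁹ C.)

λ = 72.1 pm

KE = eV = 1.602 × 10⁻¹⁹ × 289.0 = 4.630 × 10⁻¹⁷ J.
p = √(2mKE) = √(2 × 9.109 × 10⁻³¹ × 4.630 × 10⁻¹⁷) = 9.184 × 10⁻²⁴ kg·m/s.
λ = h/p = 6.626 × 10⁻³⁴ / 9.184 × 10⁻²⁴ = 7.21 × 10⁻¹¹ m = 72.1 pm.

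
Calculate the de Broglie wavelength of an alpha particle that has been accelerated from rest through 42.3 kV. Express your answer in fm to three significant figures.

λ = 49.4 fm

KE = 2eV = 2 × 1.602 × 10⁻¹⁹ × 4.230 × 10⁴ = 1.355 × 10⁻¹⁴ J.
p = √(2mKE) = √(2 × 6.645 × 10⁻²⁷ × 1.355 × 10⁻¹⁴) = 1.342 × 10⁻²⁰ kg·m/s.
λ = h/p = 6.626 × 10⁻³⁴ / 1.342 × 10⁻²⁰ = 4.94 × 10⁻¹⁴ m = 49.4 fm.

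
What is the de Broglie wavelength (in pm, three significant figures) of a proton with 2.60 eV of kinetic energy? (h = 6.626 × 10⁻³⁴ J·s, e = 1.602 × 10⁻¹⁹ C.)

λ = 17.7 pm

KE = 2.60 eV = 4.165 × 10⁻¹⁹ J.
p = √(2mKE) = √(2 × 1.673 × 10⁻²⁷ × 4.165 × 10⁻¹⁹) = 3.733 × 10⁻²³ kg·m/s.
λ = h/p = 6.626 × 10⁻³⁴ / 3.733 × 10⁻²³ = 1.77 × 10⁻¹¹ m = 17.7 pm.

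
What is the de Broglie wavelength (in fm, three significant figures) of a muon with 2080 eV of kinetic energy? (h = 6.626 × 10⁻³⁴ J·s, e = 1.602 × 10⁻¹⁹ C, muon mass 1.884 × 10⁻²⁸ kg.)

KE = 2080 eV = 3.332 × 10⁻¹⁶ J.
p = √(2mKE) = √(2 × 1.884 × 10⁻²⁸ × 3.332 × 10⁻¹⁶) = 3.543 × 10⁻²² kg·m/s.
λ = h/p = 6.626 × 10⁻³⁴ / 3.543 × 10⁻²² = 1.87 × 10⁻¹² m = 1870 fm.

λ = 1870 fm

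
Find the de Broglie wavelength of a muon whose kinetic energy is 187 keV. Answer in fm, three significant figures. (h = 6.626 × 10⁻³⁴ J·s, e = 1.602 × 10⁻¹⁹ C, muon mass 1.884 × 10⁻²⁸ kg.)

KE = 187 keV = 2.996 × 10⁻¹⁴ J.
p = √(2mKE) = √(2 × 1.884 × 10⁻²⁸ × 2.996 × 10⁻¹⁴) = 3.360 × 10⁻²¹ kg·m/s.
λ = h/p = 6.626 × 10⁻³⁴ / 3.360 × 10⁻²¹ = 1.97 × 10⁻¹³ m = 197 fm.

λ = 197 fm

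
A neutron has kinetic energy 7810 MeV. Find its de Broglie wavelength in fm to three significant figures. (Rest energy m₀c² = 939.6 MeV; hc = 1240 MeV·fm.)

λ = 0.143 fm

Total energy E = KE + m₀c² = 7810 + 939.6 = 8749.6 MeV.
(pc)² = E² − (m₀c²)² = (8749.6)² − (939.6)² = 7.567 × 10⁷ MeV², so pc = 8699 MeV.
λ = hc/(pc) = 1240 MeV·fm / 8699 MeV = 0.143 fm.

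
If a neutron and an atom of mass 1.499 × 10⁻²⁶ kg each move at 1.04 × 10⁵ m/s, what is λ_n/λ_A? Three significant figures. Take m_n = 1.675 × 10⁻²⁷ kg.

At fixed v, p = mv so λ = h/(mv) ∝ 1/m.
λ_n/λ_A = m_A/m_n = 1.499 × 10⁻²⁶/1.675 × 10⁻²⁷ = 8.95.

λ_n/λ_A = 8.95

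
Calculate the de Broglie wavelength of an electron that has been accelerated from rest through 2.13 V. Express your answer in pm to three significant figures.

λ = 840 pm

KE = eV = 1.602 × 10⁻¹⁹ × 2.130 = 3.412 × 10⁻¹⁹ J.
p = √(2mKE) = √(2 × 9.109 × 10⁻³¹ × 3.412 × 10⁻¹⁹) = 7.884 × 10⁻²⁵ kg·m/s.
λ = h/p = 6.626 × 10⁻³⁴ / 7.884 × 10⁻²⁵ = 8.40 × 10⁻¹⁰ m = 840 pm.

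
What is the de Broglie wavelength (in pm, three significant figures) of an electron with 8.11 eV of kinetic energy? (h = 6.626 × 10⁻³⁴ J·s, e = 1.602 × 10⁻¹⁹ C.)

KE = 8.11 eV = 1.299 × 10⁻¹⁸ J.
p = √(2mKE) = √(2 × 9.109 × 10⁻³¹ × 1.299 × 10⁻¹⁸) = 1.538 × 10⁻²⁴ kg·m/s.
λ = h/p = 6.626 × 10⁻³⁴ / 1.538 × 10⁻²⁴ = 4.31 × 10⁻¹⁰ m = 431 pm.

λ = 431 pm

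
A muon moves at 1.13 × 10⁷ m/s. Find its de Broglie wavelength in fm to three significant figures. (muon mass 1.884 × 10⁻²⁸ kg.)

p = mv = 1.884 × 10⁻²⁸ × 1.13 × 10⁷ = 2.129 × 10⁻²¹ kg·m/s.
λ = h/p = 6.626 × 10⁻³⁴ / 2.129 × 10⁻²¹ = 3.11 × 10⁻¹³ m = 311 fm.

λ = 311 fm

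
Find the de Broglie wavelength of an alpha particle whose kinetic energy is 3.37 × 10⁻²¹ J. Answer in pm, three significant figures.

λ = 99.0 pm

p = √(2mKE) = √(2 × 6.645 × 10⁻²⁷ × 3.370 × 10⁻²¹) = 6.692 × 10⁻²⁴ kg·m/s.
λ = h/p = 6.626 × 10⁻³⁴ / 6.692 × 10⁻²⁴ = 9.90 × 10⁻¹¹ m = 99.0 pm.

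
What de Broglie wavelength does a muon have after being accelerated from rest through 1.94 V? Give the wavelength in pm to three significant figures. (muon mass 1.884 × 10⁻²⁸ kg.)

KE = eV = 1.602 × 10⁻¹⁹ × 1.940 = 3.108 × 10⁻¹⁹ J.
p = √(2mKE) = √(2 × 1.884 × 10⁻²⁸ × 3.108 × 10⁻¹⁹) = 1.082 × 10⁻²³ kg·m/s.
λ = h/p = 6.626 × 10⁻³⁴ / 1.082 × 10⁻²³ = 6.12 × 10⁻¹¹ m = 61.2 pm.

λ = 61.2 pm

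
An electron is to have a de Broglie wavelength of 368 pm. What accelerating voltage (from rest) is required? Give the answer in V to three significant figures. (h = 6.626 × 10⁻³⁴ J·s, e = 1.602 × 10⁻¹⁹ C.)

V = 11.1 V

p = h/λ = 6.626 × 10⁻³⁴ / 3.680 × 10⁻¹⁰ = 1.801 × 10⁻²⁴ kg·m/s.
KE = p²/(2m) = 1.780 × 10⁻¹⁸ J.
V = KE/e = 1.780 × 10⁻¹⁸ / (1.602 × 10⁻¹⁹) = 11.1 V.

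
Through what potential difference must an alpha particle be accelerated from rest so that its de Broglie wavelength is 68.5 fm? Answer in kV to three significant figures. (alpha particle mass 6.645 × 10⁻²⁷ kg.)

p = h/λ = 6.626 × 10⁻³⁴ / 6.850 × 10⁻¹⁴ = 9.673 × 10⁻²¹ kg·m/s.
KE = p²/(2m) = 7.040 × 10⁻¹⁵ J.
V = KE/2e = 7.040 × 10⁻¹⁵ / (2 × 1.602 × 10⁻¹⁹) = 22.0 kV.

V = 22.0 kV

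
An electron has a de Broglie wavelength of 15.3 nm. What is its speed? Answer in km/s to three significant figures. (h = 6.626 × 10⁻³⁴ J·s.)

v = 47.5 km/s

p = h/λ = 6.626 × 10⁻³⁴ / 1.530 × 10⁻⁸ = 4.331 × 10⁻²⁶ kg·m/s.
v = p/m = 4.331 × 10⁻²⁶ / 9.109 × 10⁻³¹ = 4.75 × 10⁴ m/s = 47.5 km/s.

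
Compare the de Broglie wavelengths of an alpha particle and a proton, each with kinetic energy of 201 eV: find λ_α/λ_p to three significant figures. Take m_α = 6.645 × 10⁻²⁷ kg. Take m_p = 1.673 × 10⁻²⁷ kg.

λ_α/λ_p = 0.502

At fixed KE, p = √(2mKE) so λ = h/p ∝ 1/√m.
λ_α/λ_p = √(m_p/m_α) = √(1.673 × 10⁻²⁷/6.645 × 10⁻²⁷) = √(0.2518) = 0.502.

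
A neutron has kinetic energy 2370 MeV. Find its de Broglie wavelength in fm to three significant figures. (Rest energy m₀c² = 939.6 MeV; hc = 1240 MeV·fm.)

Total energy E = KE + m₀c² = 2370 + 939.6 = 3309.6 MeV.
(pc)² = E² − (m₀c²)² = (3309.6)² − (939.6)² = 1.007 × 10⁷ MeV², so pc = 3173 MeV.
λ = hc/(pc) = 1240 MeV·fm / 3173 MeV = 0.391 fm.

λ = 0.391 fm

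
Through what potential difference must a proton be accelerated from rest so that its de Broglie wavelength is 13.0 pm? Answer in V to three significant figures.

p = h/λ = 6.626 × 10⁻³⁴ / 1.300 × 10⁻¹¹ = 5.097 × 10⁻²³ kg·m/s.
KE = p²/(2m) = 7.764 × 10⁻¹⁹ J.
V = KE/e = 7.764 × 10⁻¹⁹ / (1.602 × 10⁻¹⁹) = 4.85 V.

V = 4.85 V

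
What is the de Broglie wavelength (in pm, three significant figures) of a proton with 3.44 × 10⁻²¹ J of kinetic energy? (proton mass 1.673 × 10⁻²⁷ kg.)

p = √(2mKE) = √(2 × 1.673 × 10⁻²⁷ × 3.440 × 10⁻²¹) = 3.393 × 10⁻²⁴ kg·m/s.
λ = h/p = 6.626 × 10⁻³⁴ / 3.393 × 10⁻²⁴ = 1.95 × 10⁻¹⁰ m = 195 pm.

λ = 195 pm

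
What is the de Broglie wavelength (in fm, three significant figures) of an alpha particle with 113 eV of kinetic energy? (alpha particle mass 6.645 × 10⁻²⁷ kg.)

λ = 1350 fm

KE = 113 eV = 1.810 × 10⁻¹⁷ J.
p = √(2mKE) = √(2 × 6.645 × 10⁻²⁷ × 1.810 × 10⁻¹⁷) = 4.905 × 10⁻²² kg·m/s.
λ = h/p = 6.626 × 10⁻³⁴ / 4.905 × 10⁻²² = 1.35 × 10⁻¹² m = 1350 fm.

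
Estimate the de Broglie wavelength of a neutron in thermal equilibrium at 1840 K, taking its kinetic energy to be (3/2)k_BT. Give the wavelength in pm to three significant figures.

λ = 58.6 pm

KE = (3/2)k_BT = 1.5 × 1.381 × 10⁻²³ × 1840 = 3.812 × 10⁻²⁰ J.
p = √(2mKE) = √(2 × 1.675 × 10⁻²⁷ × 3.812 × 10⁻²⁰) = 1.130 × 10⁻²³ kg·m/s.
λ = h/p = 5.86 × 10⁻¹¹ m = 58.6 pm.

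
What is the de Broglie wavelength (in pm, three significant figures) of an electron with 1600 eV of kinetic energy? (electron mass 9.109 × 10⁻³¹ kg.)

KE = 1600 eV = 2.563 × 10⁻¹⁶ J.
p = √(2mKE) = √(2 × 9.109 × 10⁻³¹ × 2.563 × 10⁻¹⁶) = 2.161 × 10⁻²³ kg·m/s.
λ = h/p = 6.626 × 10⁻³⁴ / 2.161 × 10⁻²³ = 3.07 × 10⁻¹¹ m = 30.7 pm.

λ = 30.7 pm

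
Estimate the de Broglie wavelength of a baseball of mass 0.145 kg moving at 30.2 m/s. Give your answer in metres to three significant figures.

p = mv = 0.145 × 30.2 = 4.379 kg·m/s.
λ = h/p = 6.626 × 10⁻³⁴ / 4.379 = 1.51 × 10⁻³⁴ m.

λ = 1.51 × 10⁻³⁴ m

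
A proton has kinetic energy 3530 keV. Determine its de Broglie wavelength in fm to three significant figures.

KE = 3530 keV = 5.655 × 10⁻¹³ J.
p = √(2mKE) = √(2 × 1.673 × 10⁻²⁷ × 5.655 × 10⁻¹³) = 4.350 × 10⁻²⁰ kg·m/s.
λ = h/p = 6.626 × 10⁻³⁴ / 4.350 × 10⁻²⁰ = 1.52 × 10⁻¹⁴ m = 15.2 fm.

λ = 15.2 fm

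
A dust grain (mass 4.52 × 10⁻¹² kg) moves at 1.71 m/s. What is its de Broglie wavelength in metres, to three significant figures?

p = mv = 4.52 × 10⁻¹² × 1.71 = 7.729 × 10⁻¹² kg·m/s.
λ = h/p = 6.626 × 10⁻³⁴ / 7.729 × 10⁻¹² = 8.57 × 10⁻²³ m.

λ = 8.57 × 10⁻²³ m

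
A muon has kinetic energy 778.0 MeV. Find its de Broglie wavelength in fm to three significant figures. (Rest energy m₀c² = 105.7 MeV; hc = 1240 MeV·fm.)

Total energy E = KE + m₀c² = 778.0 + 105.7 = 883.7 MeV.
(pc)² = E² − (m₀c²)² = (883.7)² − (105.7)² = 7.698 × 10⁵ MeV², so pc = 877.4 MeV.
λ = hc/(pc) = 1240 MeV·fm / 877.4 MeV = 1.41 fm.

λ = 1.41 fm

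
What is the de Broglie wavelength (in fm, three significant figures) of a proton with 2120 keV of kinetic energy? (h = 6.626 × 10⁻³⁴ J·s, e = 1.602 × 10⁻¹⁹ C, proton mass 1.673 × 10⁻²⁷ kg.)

KE = 2120 keV = 3.396 × 10⁻¹³ J.
p = √(2mKE) = √(2 × 1.673 × 10⁻²⁷ × 3.396 × 10⁻¹³) = 3.371 × 10⁻²⁰ kg·m/s.
λ = h/p = 6.626 × 10⁻³⁴ / 3.371 × 10⁻²⁰ = 1.97 × 10⁻¹⁴ m = 19.7 fm.

λ = 19.7 fm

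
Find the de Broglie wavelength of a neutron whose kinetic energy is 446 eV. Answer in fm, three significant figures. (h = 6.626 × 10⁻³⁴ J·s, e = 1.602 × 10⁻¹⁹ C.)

λ = 1350 fm

KE = 446 eV = 7.145 × 10⁻¹⁷ J.
p = √(2mKE) = √(2 × 1.675 × 10⁻²⁷ × 7.145 × 10⁻¹⁷) = 4.892 × 10⁻²² kg·m/s.
λ = h/p = 6.626 × 10⁻³⁴ / 4.892 × 10⁻²² = 1.35 × 10⁻¹² m = 1350 fm.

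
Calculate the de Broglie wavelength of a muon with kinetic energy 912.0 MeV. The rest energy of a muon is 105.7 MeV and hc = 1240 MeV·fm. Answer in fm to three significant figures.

Total energy E = KE + m₀c² = 912.0 + 105.7 = 1017.7 MeV.
(pc)² = E² − (m₀c²)² = (1017.7)² − (105.7)² = 1.025 × 10⁶ MeV², so pc = 1012 MeV.
λ = hc/(pc) = 1240 MeV·fm / 1012 MeV = 1.23 fm.

λ = 1.23 fm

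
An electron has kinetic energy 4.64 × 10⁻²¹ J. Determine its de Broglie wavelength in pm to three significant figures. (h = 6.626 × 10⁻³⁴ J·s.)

λ = 7210 pm

p = √(2mKE) = √(2 × 9.109 × 10⁻³¹ × 4.640 × 10⁻²¹) = 9.194 × 10⁻²⁶ kg·m/s.
λ = h/p = 6.626 × 10⁻³⁴ / 9.194 × 10⁻²⁶ = 7.21 × 10⁻⁹ m = 7210 pm.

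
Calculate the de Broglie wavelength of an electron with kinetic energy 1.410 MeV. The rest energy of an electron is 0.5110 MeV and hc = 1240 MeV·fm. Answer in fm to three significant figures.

λ = 670 fm

Total energy E = KE + m₀c² = 1.410 + 0.5110 = 1.9210 MeV.
(pc)² = E² − (m₀c²)² = (1.9210)² − (0.5110)² = 3.429 MeV², so pc = 1.852 MeV.
λ = hc/(pc) = 1240 MeV·fm / 1.852 MeV = 670 fm.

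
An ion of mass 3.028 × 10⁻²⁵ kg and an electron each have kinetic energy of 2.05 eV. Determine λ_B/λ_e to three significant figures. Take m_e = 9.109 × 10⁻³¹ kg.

λ_B/λ_e = 1.73 × 10⁻³

At fixed KE, p = √(2mKE) so λ = h/p ∝ 1/√m.
λ_B/λ_e = √(m_e/m_B) = √(9.109 × 10⁻³¹/3.028 × 10⁻²⁵) = √(3.008 × 10⁻⁶) = 1.73 × 10⁻³.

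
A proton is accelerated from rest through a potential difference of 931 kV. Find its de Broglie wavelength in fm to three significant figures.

λ = 29.7 fm

KE = eV = 1.602 × 10⁻¹⁹ × 9.310 × 10⁵ = 1.491 × 10⁻¹³ J.
p = √(2mKE) = √(2 × 1.673 × 10⁻²⁷ × 1.491 × 10⁻¹³) = 2.234 × 10⁻²⁰ kg·m/s.
λ = h/p = 6.626 × 10⁻³⁴ / 2.234 × 10⁻²⁰ = 2.97 × 10⁻¹⁴ m = 29.7 fm.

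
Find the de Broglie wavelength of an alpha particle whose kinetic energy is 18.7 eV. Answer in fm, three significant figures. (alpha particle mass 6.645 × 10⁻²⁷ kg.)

λ = 3320 fm

KE = 18.7 eV = 2.996 × 10⁻¹⁸ J.
p = √(2mKE) = √(2 × 6.645 × 10⁻²⁷ × 2.996 × 10⁻¹⁸) = 1.995 × 10⁻²² kg·m/s.
λ = h/p = 6.626 × 10⁻³⁴ / 1.995 × 10⁻²² = 3.32 × 10⁻¹² m = 3320 fm.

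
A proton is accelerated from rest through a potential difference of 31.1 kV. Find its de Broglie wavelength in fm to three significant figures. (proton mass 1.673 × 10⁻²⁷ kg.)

λ = 162 fm

KE = eV = 1.602 × 10⁻¹⁹ × 3.110 × 10⁴ = 4.982 × 10⁻¹⁵ J.
p = √(2mKE) = √(2 × 1.673 × 10⁻²⁷ × 4.982 × 10⁻¹⁵) = 4.083 × 10⁻²¹ kg·m/s.
λ = h/p = 6.626 × 10⁻³⁴ / 4.083 × 10⁻²¹ = 1.62 × 10⁻¹³ m = 162 fm.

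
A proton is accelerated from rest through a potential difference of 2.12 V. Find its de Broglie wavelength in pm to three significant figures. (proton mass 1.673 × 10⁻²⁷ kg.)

KE = eV = 1.602 × 10⁻¹⁹ × 2.120 = 3.396 × 10⁻¹⁹ J.
p = √(2mKE) = √(2 × 1.673 × 10⁻²⁷ × 3.396 × 10⁻¹⁹) = 3.371 × 10⁻²³ kg·m/s.
λ = h/p = 6.626 × 10⁻³⁴ / 3.371 × 10⁻²³ = 1.97 × 10⁻¹¹ m = 19.7 pm.

λ = 19.7 pm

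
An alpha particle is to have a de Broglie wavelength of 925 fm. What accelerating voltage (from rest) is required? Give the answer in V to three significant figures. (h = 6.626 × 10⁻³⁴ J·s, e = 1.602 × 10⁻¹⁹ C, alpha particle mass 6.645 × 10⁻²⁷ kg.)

V = 121 V

p = h/λ = 6.626 × 10⁻³⁴ / 9.250 × 10⁻¹³ = 7.163 × 10⁻²² kg·m/s.
KE = p²/(2m) = 3.861 × 10⁻¹⁷ J.
V = KE/2e = 3.861 × 10⁻¹⁷ / (2 × 1.602 × 10⁻¹⁹) = 121 V.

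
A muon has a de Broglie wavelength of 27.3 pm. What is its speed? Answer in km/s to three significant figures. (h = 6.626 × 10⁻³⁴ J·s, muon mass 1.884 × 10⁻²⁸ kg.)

v = 129 km/s

p = h/λ = 6.626 × 10⁻³⁴ / 2.730 × 10⁻¹¹ = 2.427 × 10⁻²³ kg·m/s.
v = p/m = 2.427 × 10⁻²³ / 1.884 × 10⁻²⁸ = 1.29 × 10⁵ m/s = 129 km/s.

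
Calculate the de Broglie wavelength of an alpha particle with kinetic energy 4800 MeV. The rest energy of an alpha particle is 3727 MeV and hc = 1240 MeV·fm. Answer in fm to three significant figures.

λ = 0.162 fm

Total energy E = KE + m₀c² = 4800 + 3727 = 8527 MeV.
(pc)² = E² − (m₀c²)² = (8527)² − (3727)² = 5.882 × 10⁷ MeV², so pc = 7669 MeV.
λ = hc/(pc) = 1240 MeV·fm / 7669 MeV = 0.162 fm.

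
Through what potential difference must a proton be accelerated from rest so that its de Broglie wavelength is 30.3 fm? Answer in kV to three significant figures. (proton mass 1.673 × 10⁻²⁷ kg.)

p = h/λ = 6.626 × 10⁻³⁴ / 3.030 × 10⁻¹⁴ = 2.187 × 10⁻²⁰ kg·m/s.
KE = p²/(2m) = 1.429 × 10⁻¹³ J.
V = KE/e = 1.429 × 10⁻¹³ / (1.602 × 10⁻¹⁹) = 892 kV.

V = 892 kV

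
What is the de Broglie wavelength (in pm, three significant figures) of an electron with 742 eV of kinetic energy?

λ = 45.0 pm

KE = 742 eV = 1.189 × 10⁻¹⁶ J.
p = √(2mKE) = √(2 × 9.109 × 10⁻³¹ × 1.189 × 10⁻¹⁶) = 1.472 × 10⁻²³ kg·m/s.
λ = h/p = 6.626 × 10⁻³⁴ / 1.472 × 10⁻²³ = 4.50 × 10⁻¹¹ m = 45.0 pm.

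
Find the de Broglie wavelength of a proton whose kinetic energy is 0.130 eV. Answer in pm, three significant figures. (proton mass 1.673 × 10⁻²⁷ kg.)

KE = 0.130 eV = 2.083 × 10⁻²⁰ J.
p = √(2mKE) = √(2 × 1.673 × 10⁻²⁷ × 2.083 × 10⁻²⁰) = 8.348 × 10⁻²⁴ kg·m/s.
λ = h/p = 6.626 × 10⁻³⁴ / 8.348 × 10⁻²⁴ = 7.94 × 10⁻¹¹ m = 79.4 pm.

λ = 79.4 pm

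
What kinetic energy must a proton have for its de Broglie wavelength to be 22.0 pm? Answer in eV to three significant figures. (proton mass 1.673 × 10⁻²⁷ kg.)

KE = 1.69 eV

p = h/λ = 6.626 × 10⁻³⁴ / 2.200 × 10⁻¹¹ = 3.012 × 10⁻²³ kg·m/s.
KE = p²/(2m) = (3.012 × 10⁻²³)² / (2 × 1.673 × 10⁻²⁷) = 2.711 × 10⁻¹⁹ J = 1.69 eV.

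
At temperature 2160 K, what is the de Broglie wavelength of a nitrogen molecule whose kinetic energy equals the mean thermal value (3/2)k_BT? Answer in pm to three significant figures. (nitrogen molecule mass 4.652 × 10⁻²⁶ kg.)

λ = 10.3 pm

KE = (3/2)k_BT = 1.5 × 1.381 × 10⁻²³ × 2160 = 4.474 × 10⁻²⁰ J.
p = √(2mKE) = √(2 × 4.652 × 10⁻²⁶ × 4.474 × 10⁻²⁰) = 6.452 × 10⁻²³ kg·m/s.
λ = h/p = 1.03 × 10⁻¹¹ m = 10.3 pm.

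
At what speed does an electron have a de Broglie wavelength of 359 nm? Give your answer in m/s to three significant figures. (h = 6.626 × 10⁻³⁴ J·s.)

p = h/λ = 6.626 × 10⁻³⁴ / 3.590 × 10⁻⁷ = 1.846 × 10⁻²⁷ kg·m/s.
v = p/m = 1.846 × 10⁻²⁷ / 9.109 × 10⁻³¹ = 2.03 × 10³ m/s = 2030 m/s.

v = 2030 m/s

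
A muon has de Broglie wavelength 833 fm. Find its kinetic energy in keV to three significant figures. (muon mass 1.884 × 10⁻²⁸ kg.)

KE = 10.5 keV

p = h/λ = 6.626 × 10⁻³⁴ / 8.330 × 10⁻¹³ = 7.954 × 10⁻²² kg·m/s.
KE = p²/(2m) = (7.954 × 10⁻²²)² / (2 × 1.884 × 10⁻²⁸) = 1.679 × 10⁻¹⁵ J = 10.5 keV.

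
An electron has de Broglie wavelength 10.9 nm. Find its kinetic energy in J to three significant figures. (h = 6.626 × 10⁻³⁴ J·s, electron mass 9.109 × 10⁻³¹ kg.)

KE = 2.03 × 10⁻²¹ J

p = h/λ = 6.626 × 10⁻³⁴ / 1.090 × 10⁻⁸ = 6.079 × 10⁻²⁶ kg·m/s.
KE = p²/(2m) = (6.079 × 10⁻²⁶)² / (2 × 9.109 × 10⁻³¹) = 2.028 × 10⁻²¹ J = 2.03 × 10⁻²¹ J.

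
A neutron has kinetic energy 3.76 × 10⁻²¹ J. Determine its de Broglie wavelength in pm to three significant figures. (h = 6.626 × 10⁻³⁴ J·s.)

λ = 187 pm

p = √(2mKE) = √(2 × 1.675 × 10⁻²⁷ × 3.760 × 10⁻²¹) = 3.549 × 10⁻²⁴ kg·m/s.
λ = h/p = 6.626 × 10⁻³⁴ / 3.549 × 10⁻²⁴ = 1.87 × 10⁻¹⁰ m = 187 pm.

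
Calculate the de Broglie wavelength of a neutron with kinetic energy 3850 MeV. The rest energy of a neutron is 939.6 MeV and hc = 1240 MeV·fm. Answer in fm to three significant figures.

λ = 0.264 fm

Total energy E = KE + m₀c² = 3850 + 939.6 = 4789.6 MeV.
(pc)² = E² − (m₀c²)² = (4789.6)² − (939.6)² = 2.206 × 10⁷ MeV², so pc = 4697 MeV.
λ = hc/(pc) = 1240 MeV·fm / 4697 MeV = 0.264 fm.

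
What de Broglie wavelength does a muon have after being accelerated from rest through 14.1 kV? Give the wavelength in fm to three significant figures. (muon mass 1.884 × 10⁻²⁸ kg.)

KE = eV = 1.602 × 10⁻¹⁹ × 1.410 × 10⁴ = 2.259 × 10⁻¹⁵ J.
p = √(2mKE) = √(2 × 1.884 × 10⁻²⁸ × 2.259 × 10⁻¹⁵) = 9.226 × 10⁻²² kg·m/s.
λ = h/p = 6.626 × 10⁻³⁴ / 9.226 × 10⁻²² = 7.18 × 10⁻¹³ m = 718 fm.

λ = 718 fm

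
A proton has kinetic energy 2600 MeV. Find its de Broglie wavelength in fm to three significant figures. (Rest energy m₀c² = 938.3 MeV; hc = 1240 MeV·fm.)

λ = 0.363 fm

Total energy E = KE + m₀c² = 2600 + 938.3 = 3538.3 MeV.
(pc)² = E² − (m₀c²)² = (3538.3)² − (938.3)² = 1.164 × 10⁷ MeV², so pc = 3412 MeV.
λ = hc/(pc) = 1240 MeV·fm / 3412 MeV = 0.363 fm.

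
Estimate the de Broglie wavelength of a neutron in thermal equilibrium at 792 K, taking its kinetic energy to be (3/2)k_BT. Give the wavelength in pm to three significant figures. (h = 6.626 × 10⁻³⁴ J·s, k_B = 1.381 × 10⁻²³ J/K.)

λ = 89.4 pm

KE = (3/2)k_BT = 1.5 × 1.381 × 10⁻²³ × 792 = 1.641 × 10⁻²⁰ J.
p = √(2mKE) = √(2 × 1.675 × 10⁻²⁷ × 1.641 × 10⁻²⁰) = 7.414 × 10⁻²⁴ kg·m/s.
λ = h/p = 8.94 × 10⁻¹¹ m = 89.4 pm.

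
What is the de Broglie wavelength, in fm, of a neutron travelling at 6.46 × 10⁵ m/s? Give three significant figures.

p = mv = 1.675 × 10⁻²⁷ × 6.46 × 10⁵ = 1.082 × 10⁻²¹ kg·m/s.
λ = h/p = 6.626 × 10⁻³⁴ / 1.082 × 10⁻²¹ = 6.12 × 10⁻¹³ m = 612 fm.

λ = 612 fm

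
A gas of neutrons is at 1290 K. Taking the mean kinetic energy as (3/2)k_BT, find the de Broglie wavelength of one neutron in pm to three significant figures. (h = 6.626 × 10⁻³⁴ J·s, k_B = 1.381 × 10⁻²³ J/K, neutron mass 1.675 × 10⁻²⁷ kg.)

λ = 70.0 pm

KE = (3/2)k_BT = 1.5 × 1.381 × 10⁻²³ × 1290 = 2.672 × 10⁻²⁰ J.
p = √(2mKE) = √(2 × 1.675 × 10⁻²⁷ × 2.672 × 10⁻²⁰) = 9.461 × 10⁻²⁴ kg·m/s.
λ = h/p = 7.00 × 10⁻¹¹ m = 70.0 pm.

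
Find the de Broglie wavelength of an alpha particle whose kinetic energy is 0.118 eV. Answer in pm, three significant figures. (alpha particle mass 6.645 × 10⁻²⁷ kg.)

λ = 41.8 pm

KE = 0.118 eV = 1.890 × 10⁻²⁰ J.
p = √(2mKE) = √(2 × 6.645 × 10⁻²⁷ × 1.890 × 10⁻²⁰) = 1.585 × 10⁻²³ kg·m/s.
λ = h/p = 6.626 × 10⁻³⁴ / 1.585 × 10⁻²³ = 4.18 × 10⁻¹¹ m = 41.8 pm.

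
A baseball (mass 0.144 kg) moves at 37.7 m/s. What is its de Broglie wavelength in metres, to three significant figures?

λ = 1.22 × 10⁻³⁴ m

p = mv = 0.144 × 37.7 = 5.429 kg·m/s.
λ = h/p = 6.626 × 10⁻³⁴ / 5.429 = 1.22 × 10⁻³⁴ m.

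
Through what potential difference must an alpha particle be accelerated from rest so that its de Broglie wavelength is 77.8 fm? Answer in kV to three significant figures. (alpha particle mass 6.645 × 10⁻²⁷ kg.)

p = h/λ = 6.626 × 10⁻³⁴ / 7.780 × 10⁻¹⁴ = 8.517 × 10⁻²¹ kg·m/s.
KE = p²/(2m) = 5.458 × 10⁻¹⁵ J.
V = KE/2e = 5.458 × 10⁻¹⁵ / (2 × 1.602 × 10⁻¹⁹) = 17.0 kV.

V = 17.0 kV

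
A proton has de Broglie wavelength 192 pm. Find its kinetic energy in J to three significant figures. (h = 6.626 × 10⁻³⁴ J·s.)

p = h/λ = 6.626 × 10⁻³⁴ / 1.920 × 10⁻¹⁰ = 3.451 × 10⁻²⁴ kg·m/s.
KE = p²/(2m) = (3.451 × 10⁻²⁴)² / (2 × 1.673 × 10⁻²⁷) = 3.559 × 10⁻²¹ J = 3.56 × 10⁻²¹ J.

KE = 3.56 × 10⁻²¹ J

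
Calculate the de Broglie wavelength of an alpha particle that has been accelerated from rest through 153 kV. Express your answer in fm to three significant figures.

λ = 26.0 fm

KE = 2eV = 2 × 1.602 × 10⁻¹⁹ × 1.530 × 10⁵ = 4.902 × 10⁻¹⁴ J.
p = √(2mKE) = √(2 × 6.645 × 10⁻²⁷ × 4.902 × 10⁻¹⁴) = 2.552 × 10⁻²⁰ kg·m/s.
λ = h/p = 6.626 × 10⁻³⁴ / 2.552 × 10⁻²⁰ = 2.60 × 10⁻¹⁴ m = 26.0 fm.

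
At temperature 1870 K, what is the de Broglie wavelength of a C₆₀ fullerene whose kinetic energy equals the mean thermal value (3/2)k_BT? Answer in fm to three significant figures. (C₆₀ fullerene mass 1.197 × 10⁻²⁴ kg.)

λ = 2180 fm

KE = (3/2)k_BT = 1.5 × 1.381 × 10⁻²³ × 1870 = 3.874 × 10⁻²⁰ J.
p = √(2mKE) = √(2 × 1.197 × 10⁻²⁴ × 3.874 × 10⁻²⁰) = 3.045 × 10⁻²² kg·m/s.
λ = h/p = 2.18 × 10⁻¹² m = 2180 fm.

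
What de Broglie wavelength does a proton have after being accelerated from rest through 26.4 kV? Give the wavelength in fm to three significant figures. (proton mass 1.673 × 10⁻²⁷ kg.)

λ = 176 fm

KE = eV = 1.602 × 10⁻¹⁹ × 2.640 × 10⁴ = 4.229 × 10⁻¹⁵ J.
p = √(2mKE) = √(2 × 1.673 × 10⁻²⁷ × 4.229 × 10⁻¹⁵) = 3.762 × 10⁻²¹ kg·m/s.
λ = h/p = 6.626 × 10⁻³⁴ / 3.762 × 10⁻²¹ = 1.76 × 10⁻¹³ m = 176 fm.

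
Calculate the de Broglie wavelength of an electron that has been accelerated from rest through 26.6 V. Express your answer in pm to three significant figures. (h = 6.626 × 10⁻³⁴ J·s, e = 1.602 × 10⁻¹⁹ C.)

KE = eV = 1.602 × 10⁻¹⁹ × 26.60 = 4.261 × 10⁻¹⁸ J.
p = √(2mKE) = √(2 × 9.109 × 10⁻³¹ × 4.261 × 10⁻¹⁸) = 2.786 × 10⁻²⁴ kg·m/s.
λ = h/p = 6.626 × 10⁻³⁴ / 2.786 × 10⁻²⁴ = 2.38 × 10⁻¹⁰ m = 238 pm.

λ = 238 pm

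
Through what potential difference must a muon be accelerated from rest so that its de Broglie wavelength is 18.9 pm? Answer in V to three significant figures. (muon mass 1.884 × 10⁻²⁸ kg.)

V = 20.4 V

p = h/λ = 6.626 × 10⁻³⁴ / 1.890 × 10⁻¹¹ = 3.506 × 10⁻²³ kg·m/s.
KE = p²/(2m) = 3.262 × 10⁻¹⁸ J.
V = KE/e = 3.262 × 10⁻¹⁸ / (1.602 × 10⁻¹⁹) = 20.4 V.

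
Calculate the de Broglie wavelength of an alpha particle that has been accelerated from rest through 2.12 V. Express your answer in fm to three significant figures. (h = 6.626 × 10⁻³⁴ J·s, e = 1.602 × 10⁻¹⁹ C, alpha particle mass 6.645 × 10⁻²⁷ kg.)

KE = 2eV = 2 × 1.602 × 10⁻¹⁹ × 2.120 = 6.792 × 10⁻¹⁹ J.
p = √(2mKE) = √(2 × 6.645 × 10⁻²⁷ × 6.792 × 10⁻¹⁹) = 9.501 × 10⁻²³ kg·m/s.
λ = h/p = 6.626 × 10⁻³⁴ / 9.501 × 10⁻²³ = 6.97 × 10⁻¹² m = 6970 fm.

λ = 6970 fm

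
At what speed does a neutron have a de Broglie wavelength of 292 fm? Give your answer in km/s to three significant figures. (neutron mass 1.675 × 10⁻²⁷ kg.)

v = 1350 km/s

p = h/λ = 6.626 × 10⁻³⁴ / 2.920 × 10⁻¹³ = 2.269 × 10⁻²¹ kg·m/s.
v = p/m = 2.269 × 10⁻²¹ / 1.675 × 10⁻²⁷ = 1.35 × 10⁶ m/s = 1350 km/s.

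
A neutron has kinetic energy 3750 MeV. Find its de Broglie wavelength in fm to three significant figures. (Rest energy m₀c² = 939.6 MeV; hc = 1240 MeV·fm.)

Total energy E = KE + m₀c² = 3750 + 939.6 = 4689.6 MeV.
(pc)² = E² − (m₀c²)² = (4689.6)² − (939.6)² = 2.111 × 10⁷ MeV², so pc = 4595 MeV.
λ = hc/(pc) = 1240 MeV·fm / 4595 MeV = 0.270 fm.

λ = 0.270 fm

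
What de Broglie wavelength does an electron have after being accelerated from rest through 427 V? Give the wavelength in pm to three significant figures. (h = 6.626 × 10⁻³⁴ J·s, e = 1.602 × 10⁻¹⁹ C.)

KE = eV = 1.602 × 10⁻¹⁹ × 427.0 = 6.841 × 10⁻¹⁷ J.
p = √(2mKE) = √(2 × 9.109 × 10⁻³¹ × 6.841 × 10⁻¹⁷) = 1.116 × 10⁻²³ kg·m/s.
λ = h/p = 6.626 × 10⁻³⁴ / 1.116 × 10⁻²³ = 5.94 × 10⁻¹¹ m = 59.4 pm.

λ = 59.4 pm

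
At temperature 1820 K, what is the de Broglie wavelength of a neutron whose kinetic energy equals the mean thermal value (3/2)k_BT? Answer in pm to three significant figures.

KE = (3/2)k_BT = 1.5 × 1.381 × 10⁻²³ × 1820 = 3.770 × 10⁻²⁰ J.
p = √(2mKE) = √(2 × 1.675 × 10⁻²⁷ × 3.770 × 10⁻²⁰) = 1.124 × 10⁻²³ kg·m/s.
λ = h/p = 5.90 × 10⁻¹¹ m = 59.0 pm.

λ = 59.0 pm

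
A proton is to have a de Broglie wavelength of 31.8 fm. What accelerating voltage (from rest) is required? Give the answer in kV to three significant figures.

p = h/λ = 6.626 × 10⁻³⁴ / 3.180 × 10⁻¹⁴ = 2.084 × 10⁻²⁰ kg·m/s.
KE = p²/(2m) = 1.298 × 10⁻¹³ J.
V = KE/e = 1.298 × 10⁻¹³ / (1.602 × 10⁻¹⁹) = 810 kV.

V = 810 kV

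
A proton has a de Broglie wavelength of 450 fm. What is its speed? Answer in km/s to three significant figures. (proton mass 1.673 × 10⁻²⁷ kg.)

v = 880 km/s

p = h/λ = 6.626 × 10⁻³⁴ / 4.500 × 10⁻¹³ = 1.472 × 10⁻²¹ kg·m/s.
v = p/m = 1.472 × 10⁻²¹ / 1.673 × 10⁻²⁷ = 8.80 × 10⁵ m/s = 880 km/s.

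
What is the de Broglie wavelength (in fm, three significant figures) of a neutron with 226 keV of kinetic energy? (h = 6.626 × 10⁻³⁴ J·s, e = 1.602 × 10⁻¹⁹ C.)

KE = 226 keV = 3.621 × 10⁻¹⁴ J.
p = √(2mKE) = √(2 × 1.675 × 10⁻²⁷ × 3.621 × 10⁻¹⁴) = 1.101 × 10⁻²⁰ kg·m/s.
λ = h/p = 6.626 × 10⁻³⁴ / 1.101 × 10⁻²⁰ = 6.02 × 10⁻¹⁴ m = 60.2 fm.

λ = 60.2 fm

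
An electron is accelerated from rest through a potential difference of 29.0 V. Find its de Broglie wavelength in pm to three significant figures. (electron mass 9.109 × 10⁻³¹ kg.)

λ = 228 pm

KE = eV = 1.602 × 10⁻¹⁹ × 29.00 = 4.646 × 10⁻¹⁸ J.
p = √(2mKE) = √(2 × 9.109 × 10⁻³¹ × 4.646 × 10⁻¹⁸) = 2.909 × 10⁻²⁴ kg·m/s.
λ = h/p = 6.626 × 10⁻³⁴ / 2.909 × 10⁻²⁴ = 2.28 × 10⁻¹⁰ m = 228 pm.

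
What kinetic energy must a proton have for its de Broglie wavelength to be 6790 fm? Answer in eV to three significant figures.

p = h/λ = 6.626 × 10⁻³⁴ / 6.790 × 10⁻¹² = 9.758 × 10⁻²³ kg·m/s.
KE = p²/(2m) = (9.758 × 10⁻²³)² / (2 × 1.673 × 10⁻²⁷) = 2.846 × 10⁻¹⁸ J = 17.8 eV.

KE = 17.8 eV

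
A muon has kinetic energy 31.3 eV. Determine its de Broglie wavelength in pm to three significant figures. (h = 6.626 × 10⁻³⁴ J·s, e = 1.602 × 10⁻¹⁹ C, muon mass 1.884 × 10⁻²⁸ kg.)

KE = 31.3 eV = 5.014 × 10⁻¹⁸ J.
p = √(2mKE) = √(2 × 1.884 × 10⁻²⁸ × 5.014 × 10⁻¹⁸) = 4.347 × 10⁻²³ kg·m/s.
λ = h/p = 6.626 × 10⁻³⁴ / 4.347 × 10⁻²³ = 1.52 × 10⁻¹¹ m = 15.2 pm.

λ = 15.2 pm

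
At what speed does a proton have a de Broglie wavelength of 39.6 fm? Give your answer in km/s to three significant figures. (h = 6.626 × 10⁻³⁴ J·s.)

p = h/λ = 6.626 × 10⁻³⁴ / 3.960 × 10⁻¹⁴ = 1.673 × 10⁻²⁰ kg·m/s.
v = p/m = 1.673 × 10⁻²⁰ / 1.673 × 10⁻²⁷ = 1.00 × 10⁷ m/s = 1.00 × 10⁴ km/s.

v = 1.00 × 10⁴ km/s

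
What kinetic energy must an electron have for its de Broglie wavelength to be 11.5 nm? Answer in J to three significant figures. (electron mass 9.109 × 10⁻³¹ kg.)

p = h/λ = 6.626 × 10⁻³⁴ / 1.150 × 10⁻⁸ = 5.762 × 10⁻²⁶ kg·m/s.
KE = p²/(2m) = (5.762 × 10⁻²⁶)² / (2 × 9.109 × 10⁻³¹) = 1.822 × 10⁻²¹ J = 1.82 × 10⁻²¹ J.

KE = 1.82 × 10⁻²¹ J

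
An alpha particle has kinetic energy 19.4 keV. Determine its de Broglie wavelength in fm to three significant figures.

λ = 103 fm

KE = 19.4 keV = 3.108 × 10⁻¹⁵ J.
p = √(2mKE) = √(2 × 6.645 × 10⁻²⁷ × 3.108 × 10⁻¹⁵) = 6.427 × 10⁻²¹ kg·m/s.
λ = h/p = 6.626 × 10⁻³⁴ / 6.427 × 10⁻²¹ = 1.03 × 10⁻¹³ m = 103 fm.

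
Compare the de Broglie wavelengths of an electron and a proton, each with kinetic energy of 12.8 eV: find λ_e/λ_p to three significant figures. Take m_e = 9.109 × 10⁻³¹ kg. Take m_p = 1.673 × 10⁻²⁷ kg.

At fixed KE, p = √(2mKE) so λ = h/p ∝ 1/√m.
λ_e/λ_p = √(m_p/m_e) = √(1.673 × 10⁻²⁷/9.109 × 10⁻³¹) = √(1837) = 42.9.

λ_e/λ_p = 42.9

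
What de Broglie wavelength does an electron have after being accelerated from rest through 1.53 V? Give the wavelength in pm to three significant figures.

λ = 992 pm

KE = eV = 1.602 × 10⁻¹⁹ × 1.530 = 2.451 × 10⁻¹⁹ J.
p = √(2mKE) = √(2 × 9.109 × 10⁻³¹ × 2.451 × 10⁻¹⁹) = 6.682 × 10⁻²⁵ kg·m/s.
λ = h/p = 6.626 × 10⁻³⁴ / 6.682 × 10⁻²⁵ = 9.92 × 10⁻¹⁰ m = 992 pm.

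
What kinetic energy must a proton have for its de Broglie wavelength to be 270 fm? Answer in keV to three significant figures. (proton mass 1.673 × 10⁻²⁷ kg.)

p = h/λ = 6.626 × 10⁻³⁴ / 2.700 × 10⁻¹³ = 2.454 × 10⁻²¹ kg·m/s.
KE = p²/(2m) = (2.454 × 10⁻²¹)² / (2 × 1.673 × 10⁻²⁷) = 1.800 × 10⁻¹⁵ J = 11.2 keV.

KE = 11.2 keV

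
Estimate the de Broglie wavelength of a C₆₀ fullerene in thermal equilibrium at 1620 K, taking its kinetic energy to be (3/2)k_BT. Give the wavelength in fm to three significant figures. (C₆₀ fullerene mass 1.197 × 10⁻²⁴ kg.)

KE = (3/2)k_BT = 1.5 × 1.381 × 10⁻²³ × 1620 = 3.356 × 10⁻²⁰ J.
p = √(2mKE) = √(2 × 1.197 × 10⁻²⁴ × 3.356 × 10⁻²⁰) = 2.834 × 10⁻²² kg·m/s.
λ = h/p = 2.34 × 10⁻¹² m = 2340 fm.

λ = 2340 fm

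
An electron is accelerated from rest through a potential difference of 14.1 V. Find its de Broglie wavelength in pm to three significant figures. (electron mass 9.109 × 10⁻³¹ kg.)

KE = eV = 1.602 × 10⁻¹⁹ × 14.10 = 2.259 × 10⁻¹⁸ J.
p = √(2mKE) = √(2 × 9.109 × 10⁻³¹ × 2.259 × 10⁻¹⁸) = 2.029 × 10⁻²⁴ kg·m/s.
λ = h/p = 6.626 × 10⁻³⁴ / 2.029 × 10⁻²⁴ = 3.27 × 10⁻¹⁰ m = 327 pm.

λ = 327 pm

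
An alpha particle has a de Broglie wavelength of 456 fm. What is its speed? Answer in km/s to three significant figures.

v = 219 km/s

p = h/λ = 6.626 × 10⁻³⁴ / 4.560 × 10⁻¹³ = 1.453 × 10⁻²¹ kg·m/s.
v = p/m = 1.453 × 10⁻²¹ / 6.645 × 10⁻²⁷ = 2.19 × 10⁵ m/s = 219 km/s.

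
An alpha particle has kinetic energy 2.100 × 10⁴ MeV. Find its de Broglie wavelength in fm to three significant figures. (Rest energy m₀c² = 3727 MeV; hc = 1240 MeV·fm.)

Total energy E = KE + m₀c² = 2.100 × 10⁴ + 3727 = 24727 MeV.
(pc)² = E² − (m₀c²)² = (24727)² − (3727)² = 5.975 × 10⁸ MeV², so pc = 2.444 × 10⁴ MeV.
λ = hc/(pc) = 1240 MeV·fm / 2.444 × 10⁴ MeV = 0.0507 fm.

λ = 0.0507 fm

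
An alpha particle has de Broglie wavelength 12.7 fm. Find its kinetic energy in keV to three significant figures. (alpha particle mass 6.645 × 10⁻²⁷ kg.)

KE = 1280 keV

p = h/λ = 6.626 × 10⁻³⁴ / 1.270 × 10⁻¹⁴ = 5.217 × 10⁻²⁰ kg·m/s.
KE = p²/(2m) = (5.217 × 10⁻²⁰)² / (2 × 6.645 × 10⁻²⁷) = 2.048 × 10⁻¹³ J = 1280 keV.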